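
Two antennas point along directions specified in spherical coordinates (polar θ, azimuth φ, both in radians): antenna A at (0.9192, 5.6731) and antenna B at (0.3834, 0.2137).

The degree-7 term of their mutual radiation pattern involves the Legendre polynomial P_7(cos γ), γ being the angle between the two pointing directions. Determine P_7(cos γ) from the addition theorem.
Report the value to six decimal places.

-0.094228

Expand P_7 via completeness: Σ_{m} conj(Y_{7,m}) at Ω₁ times Y_{7,m} at Ω₂ —
  [-7]  conj(Y_{7,-7})(Ω₁) = -0.042955+0.090820i ; Y_{7,-7}(Ω₂) = +0.000038-0.000511i ; Δ = +0.000045+0.000025i
  [-6]  conj(Y_{7,-6})(Ω₁) = -0.248972+0.142195i ; Y_{7,-6}(Ω₂) = +0.001353-0.004558i ; Δ = +0.000311+0.001327i
  [-5]  conj(Y_{7,-5})(Ω₁) = -0.439102-0.040143i ; Y_{7,-5}(Ω₂) = +0.013174-0.023983i ; Δ = -0.006747+0.010002i
  [-4]  conj(Y_{7,-4})(Ω₁) = -0.242090-0.204428i ; Y_{7,-4}(Ω₂) = +0.071559-0.082251i ; Δ = -0.034138+0.005283i
  [-3]  conj(Y_{7,-3})(Ω₁) = +0.027546+0.103775i ; Y_{7,-3}(Ω₂) = +0.241414-0.180156i ; Δ = +0.025346+0.020090i
  [-2]  conj(Y_{7,-2})(Ω₁) = -0.125965+0.344414i ; Y_{7,-2}(Ω₂) = +0.483599-0.220269i ; Δ = +0.014947+0.194304i
  [-1]  conj(Y_{7,-1})(Ω₁) = -0.040112+0.028040i ; Y_{7,-1}(Ω₂) = +0.417546-0.090613i ; Δ = -0.014208+0.015343i
  [+0]  conj(Y_{7,0})(Ω₁) = +0.350141-0.000000i ; Y_{7,0}(Ω₂) = -0.238725+0.000000i ; Δ = -0.083587+0.000000i
  [+1]  conj(Y_{7,1})(Ω₁) = +0.040112+0.028040i ; Y_{7,1}(Ω₂) = -0.417546-0.090613i ; Δ = -0.014208-0.015343i
  [+2]  conj(Y_{7,2})(Ω₁) = -0.125965-0.344414i ; Y_{7,2}(Ω₂) = +0.483599+0.220269i ; Δ = +0.014947-0.194304i
  [+3]  conj(Y_{7,3})(Ω₁) = -0.027546+0.103775i ; Y_{7,3}(Ω₂) = -0.241414-0.180156i ; Δ = +0.025346-0.020090i
  [+4]  conj(Y_{7,4})(Ω₁) = -0.242090+0.204428i ; Y_{7,4}(Ω₂) = +0.071559+0.082251i ; Δ = -0.034138-0.005283i
  [+5]  conj(Y_{7,5})(Ω₁) = +0.439102-0.040143i ; Y_{7,5}(Ω₂) = -0.013174-0.023983i ; Δ = -0.006747-0.010002i
  [+6]  conj(Y_{7,6})(Ω₁) = -0.248972-0.142195i ; Y_{7,6}(Ω₂) = +0.001353+0.004558i ; Δ = +0.000311-0.001327i
  [+7]  conj(Y_{7,7})(Ω₁) = +0.042955+0.090820i ; Y_{7,7}(Ω₂) = -0.000038-0.000511i ; Δ = +0.000045-0.000025i
Accumulated sum -0.112476-0.000000i; after 4π/(2l+1) scaling, -0.094228-0.000000i ⇒ P_7 = -0.094228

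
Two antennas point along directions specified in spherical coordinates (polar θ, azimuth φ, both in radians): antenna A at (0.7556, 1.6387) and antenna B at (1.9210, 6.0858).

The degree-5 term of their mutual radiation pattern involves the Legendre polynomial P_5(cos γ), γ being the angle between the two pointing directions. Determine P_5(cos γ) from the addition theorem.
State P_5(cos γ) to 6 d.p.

-0.244286

Expand P_5 via completeness: Σ_{m} conj(Y_{5,m}) at Ω₁ times Y_{5,m} at Ω₂ —
  m=-5: (-0.023436, 0.066354) × (0.187078, 0.283146) = (-0.023172, 0.005778)  (running Σ = (-0.023172, 0.005778))
  m=-4: (0.227546, 0.063371) × (-0.276026, -0.278322) = (-0.045171, -0.080823)  (running Σ = (-0.068343, -0.075046))
  m=-3: (0.085031, -0.411619) × (0.014128, 0.009504) = (0.005113, -0.005007)  (running Σ = (-0.063230, -0.080053))
  m=-2: (-0.338695, -0.046282) × (0.306329, 0.127630) = (-0.097845, -0.057405)  (running Σ = (-0.161075, -0.137458))
  m=-1: (0.007792, -0.114580) × (-0.105307, -0.021060) = (-0.003234, 0.011902)  (running Σ = (-0.164309, -0.125556))
  m=0: (-0.374764, -0.000000) × (-0.306277, 0.000000) = (0.114782, 0.000000)  (running Σ = (-0.049527, -0.125556))
  m=1: (-0.007792, -0.114580) × (0.105307, -0.021060) = (-0.003234, -0.011902)  (running Σ = (-0.052761, -0.137458))
  m=2: (-0.338695, 0.046282) × (0.306329, -0.127630) = (-0.097845, 0.057405)  (running Σ = (-0.150606, -0.080053))
  m=3: (-0.085031, -0.411619) × (-0.014128, 0.009504) = (0.005113, 0.005007)  (running Σ = (-0.145493, -0.075046))
  m=4: (0.227546, -0.063371) × (-0.276026, 0.278322) = (-0.045171, 0.080823)  (running Σ = (-0.190664, 0.005778))
  m=5: (0.023436, 0.066354) × (-0.187078, 0.283146) = (-0.023172, -0.005778)  (running Σ = (-0.213836, -0.000000))
Σ over m = (-0.213836, -0.000000); ×(4π/11) → (-0.244286, -0.000000). Real part: -0.244286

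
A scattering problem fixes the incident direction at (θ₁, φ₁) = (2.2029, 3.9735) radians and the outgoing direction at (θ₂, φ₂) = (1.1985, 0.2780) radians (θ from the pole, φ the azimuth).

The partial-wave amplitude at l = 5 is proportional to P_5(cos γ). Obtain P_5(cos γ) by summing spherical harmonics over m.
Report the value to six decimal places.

Expand P_5 via completeness: Σ_{m} conj(Y_{5,m}) at Ω₁ times Y_{5,m} at Ω₂ —
  m=-5: Y*=+0.083309+0.135014i  Y=+0.058528-0.320189i  product +0.048106-0.018772i
  m=-4: Y*=+0.361068+0.067958i  Y=+0.178011-0.360383i  product +0.088765-0.118026i
  m=-3: Y*=+0.310734-0.234203i  Y=+0.035858-0.039524i  product +0.001885-0.020680i
  m=-2: Y*=+0.002863-0.030688i  Y=-0.273987+0.170253i  product +0.004440+0.008895i
  m=-1: Y*=+0.231123+0.253687i  Y=-0.139077+0.039691i  product -0.042213-0.026109i
  m=+0: Y*=+0.121548-0.000000i  Y=+0.291014+0.000000i  product +0.035372+0.000000i
  m=+1: Y*=-0.231123+0.253687i  Y=+0.139077+0.039691i  product -0.042213+0.026109i
  m=+2: Y*=+0.002863+0.030688i  Y=-0.273987-0.170253i  product +0.004440-0.008895i
  m=+3: Y*=-0.310734-0.234203i  Y=-0.035858-0.039524i  product +0.001885+0.020680i
  m=+4: Y*=+0.361068-0.067958i  Y=+0.178011+0.360383i  product +0.088765+0.118026i
  m=+5: Y*=-0.083309+0.135014i  Y=-0.058528-0.320189i  product +0.048106+0.018772i
Accumulated sum +0.237339-0.000000i; after 4π/(2l+1) scaling, +0.271136-0.000000i ⇒ P_5 = 0.271136

0.271136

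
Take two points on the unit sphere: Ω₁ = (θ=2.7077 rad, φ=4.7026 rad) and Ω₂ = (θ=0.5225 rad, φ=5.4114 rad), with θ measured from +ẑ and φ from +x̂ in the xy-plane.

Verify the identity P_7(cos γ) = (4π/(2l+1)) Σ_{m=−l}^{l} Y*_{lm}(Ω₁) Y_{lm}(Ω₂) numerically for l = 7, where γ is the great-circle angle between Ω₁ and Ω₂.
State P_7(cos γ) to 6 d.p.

-0.305560

Summing Y*_{l m}(θ₁,φ₁)·Y_{l m}(θ₂,φ₂) over m ∈ [−7, 7]; prefactor 4π/(2·7+1) = 0.837758:
  m=-7: Y*=0.00008 + 0.00116j  Y=0.00379 - 0.00069j  product 0.00000 + 0.00000j
  m=-6: Y*=0.00936 - 0.00055j  Y=0.01241 - 0.02176j  product 0.00010 - 0.00021j
  m=-5: Y*=-0.00229 - 0.04670j  Y=-0.03445 - 0.09337j  product -0.00428 + 0.00182j
  m=-4: Y*=-0.16008 + 0.00627j  Y=-0.25097 - 0.09035j  product 0.04074 + 0.01289j
  m=-3: Y*=0.01100 + 0.37456j  Y=-0.40520 + 0.23537j  product -0.09262 - 0.14918j
  m=-2: Y*=0.53584 - 0.01049j  Y=-0.07568 + 0.43366j  product -0.03600 + 0.23317j
  m=-1: Y*=-0.00263 - 0.26904j  Y=-0.02240 - 0.02664j  product -0.00711 + 0.00610j
  m=+0: Y*=0.37109 + 0.00000j  Y=-0.44844 + 0.00000j  product -0.16641 + 0.00000j
  m=+1: Y*=0.00263 - 0.26904j  Y=0.02240 - 0.02664j  product -0.00711 - 0.00610j
  m=+2: Y*=0.53584 + 0.01049j  Y=-0.07568 - 0.43366j  product -0.03600 - 0.23317j
  m=+3: Y*=-0.01100 + 0.37456j  Y=0.40520 + 0.23537j  product -0.09262 + 0.14918j
  m=+4: Y*=-0.16008 - 0.00627j  Y=-0.25097 + 0.09035j  product 0.04074 - 0.01289j
  m=+5: Y*=0.00229 - 0.04670j  Y=0.03445 - 0.09337j  product -0.00428 - 0.00182j
  m=+6: Y*=0.00936 + 0.00055j  Y=0.01241 + 0.02176j  product 0.00010 + 0.00021j
  m=+7: Y*=-0.00008 + 0.00116j  Y=-0.00379 - 0.00069j  product 0.00000 - 0.00000j
Σ over m = -0.36474 - 0.00000j; ×(4π/15) → -0.30556 - 0.00000j. Real part: -0.305560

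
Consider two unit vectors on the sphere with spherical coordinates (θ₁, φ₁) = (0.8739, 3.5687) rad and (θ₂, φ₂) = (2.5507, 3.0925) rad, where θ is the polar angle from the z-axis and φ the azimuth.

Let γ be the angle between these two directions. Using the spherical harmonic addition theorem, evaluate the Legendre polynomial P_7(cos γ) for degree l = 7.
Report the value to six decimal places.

0.268062

Addition theorem: P_7(cos γ) = (4π/15) Σ_m Y*_{lm}(Ω₁) Y_{lm}(Ω₂), m = −7…7:
  [-7]  conj(Y_{7,-7})(Ω₁) = +0.077073-0.011794i ; Y_{7,-7}(Ω₂) = -0.007841-0.002806i ; Δ = -0.000637-0.000124i
  [-6]  conj(Y_{7,-6})(Ω₁) = -0.204391+0.133604i ; Y_{7,-6}(Ω₂) = -0.044450-0.013485i ; Δ = +0.010887-0.003182i
  [-5]  conj(Y_{7,-5})(Ω₁) = +0.226803-0.357974i ; Y_{7,-5}(Ω₂) = -0.152139-0.038113i ; Δ = -0.048149+0.045818i
  [-4]  conj(Y_{7,-4})(Ω₁) = -0.052636+0.380019i ; Y_{7,-4}(Ω₂) = -0.343451-0.068324i ; Δ = +0.044042-0.126922i
  [-3]  conj(Y_{7,-3})(Ω₁) = -0.001129-0.003791i ; Y_{7,-3}(Ω₂) = -0.482405-0.071566i ; Δ = +0.000273+0.001910i
  [-2]  conj(Y_{7,-2})(Ω₁) = -0.234536-0.269260i ; Y_{7,-2}(Ω₂) = -0.286963-0.028266i ; Δ = +0.059692+0.083897i
  [-1]  conj(Y_{7,-1})(Ω₁) = +0.151538+0.068969i ; Y_{7,-1}(Ω₂) = +0.235021+0.011547i ; Δ = +0.034818+0.017959i
  [+0]  conj(Y_{7,0})(Ω₁) = +0.313404-0.000000i ; Y_{7,0}(Ω₂) = +0.376899+0.000000i ; Δ = +0.118122+0.000000i
  [+1]  conj(Y_{7,1})(Ω₁) = -0.151538+0.068969i ; Y_{7,1}(Ω₂) = -0.235021+0.011547i ; Δ = +0.034818-0.017959i
  [+2]  conj(Y_{7,2})(Ω₁) = -0.234536+0.269260i ; Y_{7,2}(Ω₂) = -0.286963+0.028266i ; Δ = +0.059692-0.083897i
  [+3]  conj(Y_{7,3})(Ω₁) = +0.001129-0.003791i ; Y_{7,3}(Ω₂) = +0.482405-0.071566i ; Δ = +0.000273-0.001910i
  [+4]  conj(Y_{7,4})(Ω₁) = -0.052636-0.380019i ; Y_{7,4}(Ω₂) = -0.343451+0.068324i ; Δ = +0.044042+0.126922i
  [+5]  conj(Y_{7,5})(Ω₁) = -0.226803-0.357974i ; Y_{7,5}(Ω₂) = +0.152139-0.038113i ; Δ = -0.048149-0.045818i
  [+6]  conj(Y_{7,6})(Ω₁) = -0.204391-0.133604i ; Y_{7,6}(Ω₂) = -0.044450+0.013485i ; Δ = +0.010887+0.003182i
  [+7]  conj(Y_{7,7})(Ω₁) = -0.077073-0.011794i ; Y_{7,7}(Ω₂) = +0.007841-0.002806i ; Δ = -0.000637+0.000124i
Σ over m = +0.319975-0.000000i; ×(4π/15) → +0.268062-0.000000i. Real part: 0.268062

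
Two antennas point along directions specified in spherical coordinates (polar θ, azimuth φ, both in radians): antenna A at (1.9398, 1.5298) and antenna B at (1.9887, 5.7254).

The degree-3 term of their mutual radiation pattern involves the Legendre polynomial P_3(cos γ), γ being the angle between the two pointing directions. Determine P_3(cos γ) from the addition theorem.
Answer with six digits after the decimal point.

0.360313

Summing Y*_{l m}(θ₁,φ₁)·Y_{l m}(θ₂,φ₂) over m ∈ [−3, 3]; prefactor 4π/(2·3+1) = 1.795196:
  [-3]  conj(Y_{3,-3})(Ω₁) = (-0.041529, -0.335957) ; Y_{3,-3}(Ω₂) = (-0.032609, 0.316837) ; Δ = (0.107798, -0.002203)
  [-2]  conj(Y_{3,-2})(Ω₁) = (0.319584, -0.026262) ; Y_{3,-2}(Ω₂) = (-0.152323, -0.311169) ; Δ = (-0.056852, -0.095444)
  [-1]  conj(Y_{3,-1})(Ω₁) = (-0.004318, -0.105268) ; Y_{3,-1}(Ω₂) = (-0.044218, -0.027586) ; Δ = (-0.002713, 0.004774)
  [+0]  conj(Y_{3,0})(Ω₁) = (0.316245, -0.000000) ; Y_{3,0}(Ω₂) = (0.329627, 0.000000) ; Δ = (0.104243, 0.000000)
  [+1]  conj(Y_{3,1})(Ω₁) = (0.004318, -0.105268) ; Y_{3,1}(Ω₂) = (0.044218, -0.027586) ; Δ = (-0.002713, -0.004774)
  [+2]  conj(Y_{3,2})(Ω₁) = (0.319584, 0.026262) ; Y_{3,2}(Ω₂) = (-0.152323, 0.311169) ; Δ = (-0.056852, 0.095444)
  [+3]  conj(Y_{3,3})(Ω₁) = (0.041529, -0.335957) ; Y_{3,3}(Ω₂) = (0.032609, 0.316837) ; Δ = (0.107798, 0.002203)
Total Σ_m = (0.200709, 0.000000). Multiply by 1.795196: (0.360313, 0.000000). P_3(cos γ) = 0.360313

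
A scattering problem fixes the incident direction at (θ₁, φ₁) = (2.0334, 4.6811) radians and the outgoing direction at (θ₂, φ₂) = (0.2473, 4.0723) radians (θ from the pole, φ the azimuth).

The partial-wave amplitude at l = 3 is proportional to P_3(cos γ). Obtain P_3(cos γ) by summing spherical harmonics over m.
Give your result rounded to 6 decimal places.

0.339016

Term-by-term m-sum for l=3 (normalisation 4π/7 = 1.795196):
  m=-3: 0.02803 + 0.29769j × 0.00575 + 0.00210j = -0.00046 + 0.00177j  (running Σ = -0.00046 + 0.00177j)
  m=-2: 0.36454 - 0.02284j × -0.01701 - 0.05689j = -0.00750 - 0.02035j  (running Σ = -0.00796 - 0.01858j)
  m=-1: 0.00004 + 0.00121j × -0.17484 + 0.23479j = -0.00029 - 0.00020j  (running Σ = -0.00825 - 0.01878j)
  m=0: 0.33378 + 0.00000j × 0.61524 + 0.00000j = 0.20535 + 0.00000j  (running Σ = 0.19710 - 0.01878j)
  m=1: -0.00004 + 0.00121j × 0.17484 + 0.23479j = -0.00029 + 0.00020j  (running Σ = 0.19681 - 0.01858j)
  m=2: 0.36454 + 0.02284j × -0.01701 + 0.05689j = -0.00750 + 0.02035j  (running Σ = 0.18931 + 0.00177j)
  m=3: -0.02803 + 0.29769j × -0.00575 + 0.00210j = -0.00046 - 0.00177j  (running Σ = 0.18885 - 0.00000j)
Σ over m = 0.18885 - 0.00000j; ×(4π/7) → 0.33902 - 0.00000j. Real part: 0.339016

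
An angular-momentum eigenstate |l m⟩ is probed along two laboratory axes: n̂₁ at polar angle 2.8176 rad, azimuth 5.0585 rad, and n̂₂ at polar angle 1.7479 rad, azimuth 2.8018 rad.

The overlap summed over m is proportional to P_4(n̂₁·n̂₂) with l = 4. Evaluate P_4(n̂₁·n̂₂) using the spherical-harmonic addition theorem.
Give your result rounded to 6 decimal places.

Term-by-term m-sum for l=4 (normalisation 4π/9 = 1.396263):
  [-4]  conj(Y_{4,-4})(Ω₁) = (0.000842, 0.004467) ; Y_{4,-4}(Ω₂) = (0.087273, 0.406218) ; Δ = (-0.001741, 0.000732)
  [-3]  conj(Y_{4,-3})(Ω₁) = (0.032984, -0.019435) ; Y_{4,-3}(Ω₂) = (0.110192, 0.179157) ; Δ = (0.007116, 0.003768)
  [-2]  conj(Y_{4,-2})(Ω₁) = (-0.138084, -0.114482) ; Y_{4,-2}(Ω₂) = (-0.197346, -0.159451) ; Δ = (0.008996, 0.044610)
  [-1]  conj(Y_{4,-1})(Ω₁) = (-0.159377, 0.441944) ; Y_{4,-1}(Ω₂) = (-0.215254, -0.076093) ; Δ = (0.067935, -0.083002)
  [+0]  conj(Y_{4,0})(Ω₁) = (0.455464, -0.000000) ; Y_{4,0}(Ω₂) = (0.222419, 0.000000) ; Δ = (0.101304, 0.000000)
  [+1]  conj(Y_{4,1})(Ω₁) = (0.159377, 0.441944) ; Y_{4,1}(Ω₂) = (0.215254, -0.076093) ; Δ = (0.067935, 0.083002)
  [+2]  conj(Y_{4,2})(Ω₁) = (-0.138084, 0.114482) ; Y_{4,2}(Ω₂) = (-0.197346, 0.159451) ; Δ = (0.008996, -0.044610)
  [+3]  conj(Y_{4,3})(Ω₁) = (-0.032984, -0.019435) ; Y_{4,3}(Ω₂) = (-0.110192, 0.179157) ; Δ = (0.007116, -0.003768)
  [+4]  conj(Y_{4,4})(Ω₁) = (0.000842, -0.004467) ; Y_{4,4}(Ω₂) = (0.087273, -0.406218) ; Δ = (-0.001741, -0.000732)
Total Σ_m = (0.265917, -0.000000). Multiply by 1.396263: (0.371291, -0.000000). P_4(cos γ) = 0.371291

0.371291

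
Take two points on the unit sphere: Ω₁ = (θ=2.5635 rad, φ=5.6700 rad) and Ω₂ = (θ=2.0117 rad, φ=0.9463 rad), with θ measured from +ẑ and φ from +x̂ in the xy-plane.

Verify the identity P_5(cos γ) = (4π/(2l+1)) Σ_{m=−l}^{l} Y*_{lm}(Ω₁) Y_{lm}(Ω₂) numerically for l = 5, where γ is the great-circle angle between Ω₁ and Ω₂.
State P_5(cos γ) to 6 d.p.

0.311727

Term-by-term m-sum for l=5 (normalisation 4π/11 = 1.142397):
  [-5]  conj(Y_{5,-5})(Ω₁) = -0.02255 - 0.00171j ; Y_{5,-5}(Ω₂) = 0.00537 + 0.28073j ; Δ = 0.00036 - 0.00634j
  [-4]  conj(Y_{5,-4})(Ω₁) = 0.08460 + 0.06966j ; Y_{5,-4}(Ω₂) = 0.33516 - 0.25143j ; Δ = 0.04587 + 0.00208j
  [-3]  conj(Y_{5,-3})(Ω₁) = -0.07962 - 0.28910j ; Y_{5,-3}(Ω₂) = -0.15610 - 0.04875j ; Δ = -0.00166 + 0.04901j
  [-2]  conj(Y_{5,-2})(Ω₁) = -0.15802 + 0.44050j ; Y_{5,-2}(Ω₂) = -0.08487 - 0.25457j ; Δ = 0.12555 + 0.00284j
  [-1]  conj(Y_{5,-1})(Ω₁) = 0.21639 - 0.15227j ; Y_{5,-1}(Ω₂) = -0.14449 + 0.20048j ; Δ = -0.00074 + 0.06538j
  [+0]  conj(Y_{5,0})(Ω₁) = 0.30403 + 0.00000j ; Y_{5,0}(Ω₂) = -0.21666 + 0.00000j ; Δ = -0.06587 + 0.00000j
  [+1]  conj(Y_{5,1})(Ω₁) = -0.21639 - 0.15227j ; Y_{5,1}(Ω₂) = 0.14449 + 0.20048j ; Δ = -0.00074 - 0.06538j
  [+2]  conj(Y_{5,2})(Ω₁) = -0.15802 - 0.44050j ; Y_{5,2}(Ω₂) = -0.08487 + 0.25457j ; Δ = 0.12555 - 0.00284j
  [+3]  conj(Y_{5,3})(Ω₁) = 0.07962 - 0.28910j ; Y_{5,3}(Ω₂) = 0.15610 - 0.04875j ; Δ = -0.00166 - 0.04901j
  [+4]  conj(Y_{5,4})(Ω₁) = 0.08460 - 0.06966j ; Y_{5,4}(Ω₂) = 0.33516 + 0.25143j ; Δ = 0.04587 - 0.00208j
  [+5]  conj(Y_{5,5})(Ω₁) = 0.02255 - 0.00171j ; Y_{5,5}(Ω₂) = -0.00537 + 0.28073j ; Δ = 0.00036 + 0.00634j
Σ over m = 0.27287 + 0.00000j; ×(4π/11) → 0.31173 + 0.00000j. Real part: 0.311727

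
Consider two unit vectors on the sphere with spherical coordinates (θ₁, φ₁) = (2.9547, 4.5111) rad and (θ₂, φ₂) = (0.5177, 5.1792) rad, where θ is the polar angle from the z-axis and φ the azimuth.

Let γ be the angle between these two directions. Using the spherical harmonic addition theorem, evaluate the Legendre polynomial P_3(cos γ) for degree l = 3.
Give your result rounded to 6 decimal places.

Term-by-term m-sum for l=3 (normalisation 4π/7 = 1.795196):
  m=-3: Y*=0.00152 + 0.00220j  Y=-0.04984 - 0.00857j  product -0.00006 - 0.00012j
  m=-2: Y*=0.03190 - 0.01358j  Y=-0.12939 + 0.17482j  product -0.00175 + 0.00733j
  m=-1: Y*=-0.04595 - 0.22519j  Y=0.19977 + 0.39640j  product 0.08009 - 0.06320j
  m=+0: Y*=-0.67006 + 0.00000j  Y=0.25146 + 0.00000j  product -0.16849 + 0.00000j
  m=+1: Y*=0.04595 - 0.22519j  Y=-0.19977 + 0.39640j  product 0.08009 + 0.06320j
  m=+2: Y*=0.03190 + 0.01358j  Y=-0.12939 - 0.17482j  product -0.00175 - 0.00733j
  m=+3: Y*=-0.00152 + 0.00220j  Y=0.04984 - 0.00857j  product -0.00006 + 0.00012j
Accumulated sum -0.01194 - 0.00000j; after 4π/(2l+1) scaling, -0.02144 - 0.00000j ⇒ P_3 = -0.021435

-0.021435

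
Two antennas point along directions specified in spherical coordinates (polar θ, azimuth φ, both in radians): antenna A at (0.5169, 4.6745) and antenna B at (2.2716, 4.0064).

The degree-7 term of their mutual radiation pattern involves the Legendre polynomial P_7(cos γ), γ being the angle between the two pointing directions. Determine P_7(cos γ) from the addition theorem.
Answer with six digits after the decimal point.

0.268328

Summing Y*_{l m}(θ₁,φ₁)·Y_{l m}(θ₂,φ₂) over m ∈ [−7, 7]; prefactor 4π/(2·7+1) = 0.837758:
  m=-7: Y*=0.00094 + 0.00347j  Y=-0.07420 - 0.01734j  product -0.00001 - 0.00027j
  m=-6: Y*=-0.02308 + 0.00534j  Y=-0.11032 - 0.21375j  product 0.00369 + 0.00434j
  m=-5: Y*=-0.01797 - 0.09374j  Y=0.15967 - 0.39026j  product -0.03945 - 0.00795j
  m=-4: Y*=0.25673 - 0.03921j  Y=0.36905 - 0.12133j  product 0.08999 - 0.04562j
  m=-3: Y*=0.05270 + 0.46167j  Y=0.01185 + 0.00722j  product -0.00271 + 0.00585j
  m=-2: Y*=-0.44869 + 0.03407j  Y=-0.05606 - 0.35004j  product 0.03708 + 0.15515j
  m=-1: Y*=0.00062 + 0.01623j  Y=0.11428 - 0.13404j  product 0.00225 + 0.00177j
  m=+0: Y*=-0.44951 + 0.00000j  Y=-0.30839 + 0.00000j  product 0.13863 + 0.00000j
  m=+1: Y*=-0.00062 + 0.01623j  Y=-0.11428 - 0.13404j  product 0.00225 - 0.00177j
  m=+2: Y*=-0.44869 - 0.03407j  Y=-0.05606 + 0.35004j  product 0.03708 - 0.15515j
  m=+3: Y*=-0.05270 + 0.46167j  Y=-0.01185 + 0.00722j  product -0.00271 - 0.00585j
  m=+4: Y*=0.25673 + 0.03921j  Y=0.36905 + 0.12133j  product 0.08999 + 0.04562j
  m=+5: Y*=0.01797 - 0.09374j  Y=-0.15967 - 0.39026j  product -0.03945 + 0.00795j
  m=+6: Y*=-0.02308 - 0.00534j  Y=-0.11032 + 0.21375j  product 0.00369 - 0.00434j
  m=+7: Y*=-0.00094 + 0.00347j  Y=0.07420 - 0.01734j  product -0.00001 + 0.00027j
Accumulated sum 0.32029 - 0.00000j; after 4π/(2l+1) scaling, 0.26833 - 0.00000j ⇒ P_7 = 0.268328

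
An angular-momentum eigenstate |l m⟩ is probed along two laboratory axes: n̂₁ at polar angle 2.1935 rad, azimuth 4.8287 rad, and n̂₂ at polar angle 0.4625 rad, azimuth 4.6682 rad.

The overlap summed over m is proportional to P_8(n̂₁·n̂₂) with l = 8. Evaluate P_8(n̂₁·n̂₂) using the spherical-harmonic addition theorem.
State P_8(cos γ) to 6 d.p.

Term-by-term m-sum for l=8 (normalisation 4π/17 = 0.739198):
  term(m=-8) = (0.000022, 0.000076)   from Y*(Ω₁)=(0.058374, 0.078351), Y(Ω₂)=(0.000760, 0.000280)
  term(m=-7) = (-0.000788, -0.001643)   from Y*(Ω₁)=(0.204049, -0.192630), Y(Ω₂)=(0.001977, -0.006188)
  term(m=-6) = (0.008287, 0.011913)   from Y*(Ω₁)=(-0.339917, -0.285070), Y(Ω₂)=(-0.031569, -0.008572)
  term(m=-5) = (-0.028426, -0.029415)   from Y*(Ω₁)=(-0.193712, 0.294667), Y(Ω₂)=(-0.025421, 0.113179)
  term(m=-4) = (-0.011176, -0.008356)   from Y*(Ω₁)=(-0.042526, -0.021348), Y(Ω₂)=(0.288682, 0.051564)
  term(m=-3) = (0.160952, 0.084101)   from Y*(Ω₁)=(-0.124304, 0.341663), Y(Ω₂)=(0.066022, -0.495106)
  term(m=-2) = (-0.064395, -0.021411)   from Y*(Ω₁)=(0.143454, 0.033986), Y(Ω₂)=(-0.458515, -0.040628)
  term(m=-1) = (0.013016, 0.002107)   from Y*(Ω₁)=(-0.035096, 0.300382), Y(Ω₂)=(0.001926, -0.043557)
  term(m=+0) = (-0.093257, 0.000000)   from Y*(Ω₁)=(0.196544, -0.000000), Y(Ω₂)=(-0.474485, 0.000000)
  term(m=+1) = (0.013016, -0.002107)   from Y*(Ω₁)=(0.035096, 0.300382), Y(Ω₂)=(-0.001926, -0.043557)
  term(m=+2) = (-0.064395, 0.021411)   from Y*(Ω₁)=(0.143454, -0.033986), Y(Ω₂)=(-0.458515, 0.040628)
  term(m=+3) = (0.160952, -0.084101)   from Y*(Ω₁)=(0.124304, 0.341663), Y(Ω₂)=(-0.066022, -0.495106)
  term(m=+4) = (-0.011176, 0.008356)   from Y*(Ω₁)=(-0.042526, 0.021348), Y(Ω₂)=(0.288682, -0.051564)
  term(m=+5) = (-0.028426, 0.029415)   from Y*(Ω₁)=(0.193712, 0.294667), Y(Ω₂)=(0.025421, 0.113179)
  term(m=+6) = (0.008287, -0.011913)   from Y*(Ω₁)=(-0.339917, 0.285070), Y(Ω₂)=(-0.031569, 0.008572)
  term(m=+7) = (-0.000788, 0.001643)   from Y*(Ω₁)=(-0.204049, -0.192630), Y(Ω₂)=(-0.001977, -0.006188)
  term(m=+8) = (0.000022, -0.000076)   from Y*(Ω₁)=(0.058374, -0.078351), Y(Ω₂)=(0.000760, -0.000280)
Σ over m = (0.061729, 0.000000); ×(4π/17) → (0.045630, 0.000000). Real part: 0.045630

0.045630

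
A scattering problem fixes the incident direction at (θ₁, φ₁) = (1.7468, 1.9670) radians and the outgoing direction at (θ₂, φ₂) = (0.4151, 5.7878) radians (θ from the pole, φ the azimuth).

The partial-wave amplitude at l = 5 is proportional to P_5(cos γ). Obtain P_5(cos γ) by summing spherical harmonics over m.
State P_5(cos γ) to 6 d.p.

Summing Y*_{l m}(θ₁,φ₁)·Y_{l m}(θ₂,φ₂) over m ∈ [−5, 5]; prefactor 4π/(2·5+1) = 1.142397:
  m=-5: -0.393748-0.171239i × -0.003897+0.003054i = +0.002057-0.000535i  (running Σ = +0.002057-0.000535i)
  m=-4: +0.003385-0.241451i × -0.014185+0.032570i = +0.007816+0.003535i  (running Σ = +0.009873+0.003000i)
  m=-3: -0.221810+0.089156i × +0.012538+0.147776i = -0.015956-0.031660i  (running Σ = -0.006083-0.028660i)
  m=-2: -0.183393-0.185982i × +0.209016+0.319008i = +0.020998-0.097377i  (running Σ = +0.014915-0.126037i)
  m=-1: -0.071862+0.171785i × +0.454733+0.245704i = -0.074886+0.060459i  (running Σ = -0.059971-0.065578i)
  m=0: -0.264429-0.000000i × +0.059798+0.000000i = -0.015812-0.000000i  (running Σ = -0.075784-0.065578i)
  m=1: +0.071862+0.171785i × -0.454733+0.245704i = -0.074886-0.060459i  (running Σ = -0.150670-0.126037i)
  m=2: -0.183393+0.185982i × +0.209016-0.319008i = +0.020998+0.097377i  (running Σ = -0.129672-0.028660i)
  m=3: +0.221810+0.089156i × -0.012538+0.147776i = -0.015956+0.031660i  (running Σ = -0.145628+0.003000i)
  m=4: +0.003385+0.241451i × -0.014185-0.032570i = +0.007816-0.003535i  (running Σ = -0.137812-0.000535i)
  m=5: +0.393748-0.171239i × +0.003897+0.003054i = +0.002057+0.000535i  (running Σ = -0.135755+0.000000i)
Total Σ_m = -0.135755+0.000000i. Multiply by 1.142397: -0.155086+0.000000i. P_5(cos γ) = -0.155086

-0.155086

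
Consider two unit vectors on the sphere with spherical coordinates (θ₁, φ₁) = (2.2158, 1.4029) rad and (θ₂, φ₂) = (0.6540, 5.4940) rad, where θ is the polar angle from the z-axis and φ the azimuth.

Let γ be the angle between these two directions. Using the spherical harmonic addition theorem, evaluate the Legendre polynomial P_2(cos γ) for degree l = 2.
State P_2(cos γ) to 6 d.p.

0.366682

Addition theorem: P_2(cos γ) = (4π/5) Σ_m Y*_{lm}(Ω₁) Y_{lm}(Ω₂), m = −2…2:
  [-2]  conj(Y_{2,-2})(Ω₁) = (-0.232882, 0.081278) ; Y_{2,-2}(Ω₂) = (-0.001083, 0.142959) ; Δ = (-0.011367, -0.033381)
  [-1]  conj(Y_{2,-1})(Ω₁) = (-0.062022, -0.365928) ; Y_{2,-1}(Ω₂) = (0.262759, 0.264757) ; Δ = (0.080585, -0.112571)
  [+0]  conj(Y_{2,0})(Ω₁) = (0.026597, -0.000000) ; Y_{2,0}(Ω₂) = (0.280595, 0.000000) ; Δ = (0.007463, 0.000000)
  [+1]  conj(Y_{2,1})(Ω₁) = (0.062022, -0.365928) ; Y_{2,1}(Ω₂) = (-0.262759, 0.264757) ; Δ = (0.080585, 0.112571)
  [+2]  conj(Y_{2,2})(Ω₁) = (-0.232882, -0.081278) ; Y_{2,2}(Ω₂) = (-0.001083, -0.142959) ; Δ = (-0.011367, 0.033381)
Accumulated sum (0.145898, 0.000000); after 4π/(2l+1) scaling, (0.366682, 0.000000) ⇒ P_2 = 0.366682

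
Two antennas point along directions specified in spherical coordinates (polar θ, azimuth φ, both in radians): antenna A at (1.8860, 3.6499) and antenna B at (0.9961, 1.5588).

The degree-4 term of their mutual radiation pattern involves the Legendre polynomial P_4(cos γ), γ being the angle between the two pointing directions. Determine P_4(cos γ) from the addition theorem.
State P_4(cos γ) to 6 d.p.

Addition theorem: P_4(cos γ) = (4π/9) Σ_m Y*_{lm}(Ω₁) Y_{lm}(Ω₂), m = −4…4:
  [-4]  conj(Y_{4,-4})(Ω₁) = (-0.161302, 0.323585) ; Y_{4,-4}(Ω₂) = (0.219398, 0.010536) ; Δ = (-0.038799, 0.069294)
  [-3]  conj(Y_{4,-3})(Ω₁) = (0.015292, 0.333108) ; Y_{4,-3}(Ω₂) = (-0.014477, 0.402081) ; Δ = (-0.134158, 0.001326)
  [-2]  conj(Y_{4,-2})(Ω₁) = (-0.052074, -0.084143) ; Y_{4,-2}(Ω₂) = (-0.251716, -0.006040) ; Δ = (0.012600, 0.021495)
  [-1]  conj(Y_{4,-1})(Ω₁) = (-0.283477, -0.157936) ; Y_{4,-1}(Ω₂) = (-0.002412, 0.201081) ; Δ = (0.032442, -0.056621)
  [+0]  conj(Y_{4,0})(Ω₁) = (0.046555, -0.000000) ; Y_{4,0}(Ω₂) = (-0.297109, 0.000000) ; Δ = (-0.013832, 0.000000)
  [+1]  conj(Y_{4,1})(Ω₁) = (0.283477, -0.157936) ; Y_{4,1}(Ω₂) = (0.002412, 0.201081) ; Δ = (0.032442, 0.056621)
  [+2]  conj(Y_{4,2})(Ω₁) = (-0.052074, 0.084143) ; Y_{4,2}(Ω₂) = (-0.251716, 0.006040) ; Δ = (0.012600, -0.021495)
  [+3]  conj(Y_{4,3})(Ω₁) = (-0.015292, 0.333108) ; Y_{4,3}(Ω₂) = (0.014477, 0.402081) ; Δ = (-0.134158, -0.001326)
  [+4]  conj(Y_{4,4})(Ω₁) = (-0.161302, -0.323585) ; Y_{4,4}(Ω₂) = (0.219398, -0.010536) ; Δ = (-0.038799, -0.069294)
Total Σ_m = (-0.269662, 0.000000). Multiply by 1.396263: (-0.376519, 0.000000). P_4(cos γ) = -0.376519

-0.376519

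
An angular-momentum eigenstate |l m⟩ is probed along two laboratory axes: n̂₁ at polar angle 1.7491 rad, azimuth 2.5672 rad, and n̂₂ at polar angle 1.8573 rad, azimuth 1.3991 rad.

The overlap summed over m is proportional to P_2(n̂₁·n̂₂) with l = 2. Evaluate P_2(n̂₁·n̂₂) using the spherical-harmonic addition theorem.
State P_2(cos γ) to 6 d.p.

Expand P_2 via completeness: Σ_{m} conj(Y_{2,m}) at Ω₁ times Y_{2,m} at Ω₂ —
  [-2]  conj(Y_{2,-2})(Ω₁) = (0.153239, -0.341300) ; Y_{2,-2}(Ω₂) = (-0.334675, -0.119666) ; Δ = (-0.092127, 0.095887)
  [-1]  conj(Y_{2,-1})(Ω₁) = (0.113207, -0.073266) ; Y_{2,-1}(Ω₂) = (-0.035781, 0.206344) ; Δ = (0.011067, 0.025981)
  [+0]  conj(Y_{2,0})(Ω₁) = (-0.285628, -0.000000) ; Y_{2,0}(Ω₂) = (-0.239827, 0.000000) ; Δ = (0.068501, 0.000000)
  [+1]  conj(Y_{2,1})(Ω₁) = (-0.113207, -0.073266) ; Y_{2,1}(Ω₂) = (0.035781, 0.206344) ; Δ = (0.011067, -0.025981)
  [+2]  conj(Y_{2,2})(Ω₁) = (0.153239, 0.341300) ; Y_{2,2}(Ω₂) = (-0.334675, 0.119666) ; Δ = (-0.092127, -0.095887)
Σ over m = (-0.093619, 0.000000); ×(4π/5) → (-0.235289, 0.000000). Real part: -0.235289

-0.235289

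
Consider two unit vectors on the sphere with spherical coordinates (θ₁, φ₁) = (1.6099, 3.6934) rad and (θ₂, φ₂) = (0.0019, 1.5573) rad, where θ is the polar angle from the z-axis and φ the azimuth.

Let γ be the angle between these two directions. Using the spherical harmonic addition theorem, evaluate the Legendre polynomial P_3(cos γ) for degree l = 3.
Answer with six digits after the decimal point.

Term-by-term m-sum for l=3 (normalisation 4π/7 = 1.795196):
  m=-3: (0.035185, -0.414778) × (-0.000000, 0.000000) = (0.000000, 0.000000)  (running Σ = (0.000000, 0.000000))
  m=-2: (-0.017966, -0.035617) × (-0.000004, -0.000000) = (0.000000, 0.000000)  (running Σ = (0.000000, 0.000000))
  m=-1: (0.272901, 0.167997) × (0.000033, -0.002456) = (0.000422, -0.000665)  (running Σ = (0.000422, -0.000665))
  m=0: (0.043655, -0.000000) × (0.746345, 0.000000) = (0.032582, 0.000000)  (running Σ = (0.033003, -0.000665))
  m=1: (-0.272901, 0.167997) × (-0.000033, -0.002456) = (0.000422, 0.000665)  (running Σ = (0.033425, 0.000000))
  m=2: (-0.017966, 0.035617) × (-0.000004, 0.000000) = (0.000000, -0.000000)  (running Σ = (0.033425, 0.000000))
  m=3: (-0.035185, -0.414778) × (0.000000, 0.000000) = (0.000000, -0.000000)  (running Σ = (0.033425, 0.000000))
Σ over m = (0.033425, 0.000000); ×(4π/7) → (0.060005, 0.000000). Real part: 0.060005

0.060005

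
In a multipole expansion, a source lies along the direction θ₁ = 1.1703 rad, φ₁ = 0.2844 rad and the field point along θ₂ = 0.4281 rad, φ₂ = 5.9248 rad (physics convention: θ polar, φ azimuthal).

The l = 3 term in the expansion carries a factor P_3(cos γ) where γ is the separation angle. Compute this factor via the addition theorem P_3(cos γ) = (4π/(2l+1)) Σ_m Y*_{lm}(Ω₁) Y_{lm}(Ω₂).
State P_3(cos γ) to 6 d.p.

Summing Y*_{l m}(θ₁,φ₁)·Y_{l m}(θ₂,φ₂) over m ∈ [−3, 3]; prefactor 4π/(2·3+1) = 1.795196:
  term(m=-3) = -0.00340 + 0.00911j   from Y*(Ω₁)=0.21424 + 0.24546j, Y(Ω₂)=0.01420 + 0.02626j
  term(m=-2) = 0.01523 + 0.05195j   from Y*(Ω₁)=0.28468 + 0.18199j, Y(Ω₂)=0.12081 + 0.10527j
  term(m=-1) = -0.02407 - 0.01803j   from Y*(Ω₁)=-0.06855 - 0.02004j, Y(Ω₂)=0.39430 + 0.14769j
  term(m=+0) = -0.12594 + 0.00000j   from Y*(Ω₁)=-0.32590 + 0.00000j, Y(Ω₂)=0.38645 + 0.00000j
  term(m=+1) = -0.02407 + 0.01803j   from Y*(Ω₁)=0.06855 - 0.02004j, Y(Ω₂)=-0.39430 + 0.14769j
  term(m=+2) = 0.01523 - 0.05195j   from Y*(Ω₁)=0.28468 - 0.18199j, Y(Ω₂)=0.12081 - 0.10527j
  term(m=+3) = -0.00340 - 0.00911j   from Y*(Ω₁)=-0.21424 + 0.24546j, Y(Ω₂)=-0.01420 + 0.02626j
Total Σ_m = -0.15042 + 0.00000j. Multiply by 1.795196: -0.27004 + 0.00000j. P_3(cos γ) = -0.270040

-0.270040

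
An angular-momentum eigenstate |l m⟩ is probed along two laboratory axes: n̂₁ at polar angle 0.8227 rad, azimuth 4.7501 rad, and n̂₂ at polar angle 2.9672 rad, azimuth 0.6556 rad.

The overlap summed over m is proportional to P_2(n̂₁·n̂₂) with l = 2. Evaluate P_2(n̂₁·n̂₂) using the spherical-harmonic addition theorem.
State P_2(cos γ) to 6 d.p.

0.329421

Term-by-term m-sum for l=2 (normalisation 4π/5 = 2.513274):
  m=-2: -0.20694 - 0.01564j × 0.00299 - 0.01124j = -0.00079 + 0.00228j  (running Σ = -0.00079 + 0.00228j)
  m=-1: 0.01452 - 0.38493j × -0.10464 + 0.08048j = 0.02946 + 0.04145j  (running Σ = 0.02867 + 0.04373j)
  m=0: 0.12243 + 0.00000j × 0.60230 + 0.00000j = 0.07374 + 0.00000j  (running Σ = 0.10241 + 0.04373j)
  m=1: -0.01452 - 0.38493j × 0.10464 + 0.08048j = 0.02946 - 0.04145j  (running Σ = 0.13187 + 0.00228j)
  m=2: -0.20694 + 0.01564j × 0.00299 + 0.01124j = -0.00079 - 0.00228j  (running Σ = 0.13107 - 0.00000j)
Total Σ_m = 0.13107 - 0.00000j. Multiply by 2.513274: 0.32942 - 0.00000j. P_2(cos γ) = 0.329421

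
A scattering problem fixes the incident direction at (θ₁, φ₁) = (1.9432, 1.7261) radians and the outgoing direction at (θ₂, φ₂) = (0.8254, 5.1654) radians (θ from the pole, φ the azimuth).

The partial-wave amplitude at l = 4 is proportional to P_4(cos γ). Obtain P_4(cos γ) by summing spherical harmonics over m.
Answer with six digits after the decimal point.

0.214766

Expand P_4 via completeness: Σ_{m} conj(Y_{4,m}) at Ω₁ times Y_{4,m} at Ω₂ —
  [-4]  conj(Y_{4,-4})(Ω₁) = +0.270880+0.193880i ; Y_{4,-4}(Ω₂) = -0.030825-0.125287i ; Δ = +0.015941-0.039914i
  [-3]  conj(Y_{4,-3})(Ω₁) = -0.165341+0.328819i ; Y_{4,-3}(Ω₂) = -0.329320-0.070799i ; Δ = +0.077730-0.096581i
  [-2]  conj(Y_{4,-2})(Ω₁) = +0.020247+0.006499i ; Y_{4,-2}(Ω₂) = -0.247399+0.315647i ; Δ = -0.007060+0.004783i
  [-1]  conj(Y_{4,-1})(Ω₁) = -0.051419+0.328419i ; Y_{4,-1}(Ω₂) = +0.022733+0.046701i ; Δ = -0.016507+0.005065i
  [+0]  conj(Y_{4,0})(Ω₁) = -0.037899-0.000000i ; Y_{4,0}(Ω₂) = -0.359027+0.000000i ; Δ = +0.013607+0.000000i
  [+1]  conj(Y_{4,1})(Ω₁) = +0.051419+0.328419i ; Y_{4,1}(Ω₂) = -0.022733+0.046701i ; Δ = -0.016507-0.005065i
  [+2]  conj(Y_{4,2})(Ω₁) = +0.020247-0.006499i ; Y_{4,2}(Ω₂) = -0.247399-0.315647i ; Δ = -0.007060-0.004783i
  [+3]  conj(Y_{4,3})(Ω₁) = +0.165341+0.328819i ; Y_{4,3}(Ω₂) = +0.329320-0.070799i ; Δ = +0.077730+0.096581i
  [+4]  conj(Y_{4,4})(Ω₁) = +0.270880-0.193880i ; Y_{4,4}(Ω₂) = -0.030825+0.125287i ; Δ = +0.015941+0.039914i
Total Σ_m = +0.153815+0.000000i. Multiply by 1.396263: +0.214766+0.000000i. P_4(cos γ) = 0.214766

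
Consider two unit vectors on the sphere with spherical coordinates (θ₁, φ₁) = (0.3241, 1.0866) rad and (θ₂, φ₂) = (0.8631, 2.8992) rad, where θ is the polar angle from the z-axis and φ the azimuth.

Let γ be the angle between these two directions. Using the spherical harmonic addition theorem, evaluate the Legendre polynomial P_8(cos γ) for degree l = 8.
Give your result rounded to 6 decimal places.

Term-by-term m-sum for l=8 (normalisation 4π/17 = 0.739198):
  [-8]  conj(Y_{8,-8})(Ω₁) = -0.000041+0.000036i ; Y_{8,-8}(Ω₂) = -0.020627+0.053443i ; Δ = -0.000001-0.000003i
  [-7]  conj(Y_{8,-7})(Ω₁) = +0.000159+0.000629i ; Y_{8,-7}(Ω₂) = +0.024626-0.194485i ; Δ = +0.000126-0.000015i
  [-6]  conj(Y_{8,-6})(Ω₁) = +0.004763+0.001148i ; Y_{8,-6}(Ω₂) = +0.044944+0.384235i ; Δ = -0.000227+0.001882i
  [-5]  conj(Y_{8,-5})(Ω₁) = +0.017456-0.019878i ; Y_{8,-5}(Ω₂) = -0.157030-0.418668i ; Δ = -0.011064-0.004187i
  [-4]  conj(Y_{8,-4})(Ω₁) = -0.037505-0.097860i ; Y_{8,-4}(Ω₂) = +0.103417+0.150767i ; Δ = +0.010875-0.015775i
  [-3]  conj(Y_{8,-3})(Ω₁) = -0.295483-0.035092i ; Y_{8,-3}(Ω₂) = +0.190295+0.169334i ; Δ = -0.050287-0.056713i
  [-2]  conj(Y_{8,-2})(Ω₁) = -0.314044+0.456677i ; Y_{8,-2}(Ω₂) = -0.296637-0.156241i ; Δ = +0.164509-0.086401i
  [-1]  conj(Y_{8,-1})(Ω₁) = +0.232661+0.442358i ; Y_{8,-1}(Ω₂) = -0.106989-0.026453i ; Δ = -0.013190-0.053482i
  [+0]  conj(Y_{8,0})(Ω₁) = -0.195812-0.000000i ; Y_{8,0}(Ω₂) = +0.352804+0.000000i ; Δ = -0.069083-0.000000i
  [+1]  conj(Y_{8,1})(Ω₁) = -0.232661+0.442358i ; Y_{8,1}(Ω₂) = +0.106989-0.026453i ; Δ = -0.013190+0.053482i
  [+2]  conj(Y_{8,2})(Ω₁) = -0.314044-0.456677i ; Y_{8,2}(Ω₂) = -0.296637+0.156241i ; Δ = +0.164509+0.086401i
  [+3]  conj(Y_{8,3})(Ω₁) = +0.295483-0.035092i ; Y_{8,3}(Ω₂) = -0.190295+0.169334i ; Δ = -0.050287+0.056713i
  [+4]  conj(Y_{8,4})(Ω₁) = -0.037505+0.097860i ; Y_{8,4}(Ω₂) = +0.103417-0.150767i ; Δ = +0.010875+0.015775i
  [+5]  conj(Y_{8,5})(Ω₁) = -0.017456-0.019878i ; Y_{8,5}(Ω₂) = +0.157030-0.418668i ; Δ = -0.011064+0.004187i
  [+6]  conj(Y_{8,6})(Ω₁) = +0.004763-0.001148i ; Y_{8,6}(Ω₂) = +0.044944-0.384235i ; Δ = -0.000227-0.001882i
  [+7]  conj(Y_{8,7})(Ω₁) = -0.000159+0.000629i ; Y_{8,7}(Ω₂) = -0.024626-0.194485i ; Δ = +0.000126+0.000015i
  [+8]  conj(Y_{8,8})(Ω₁) = -0.000041-0.000036i ; Y_{8,8}(Ω₂) = -0.020627-0.053443i ; Δ = -0.000001+0.000003i
Total Σ_m = +0.132401-0.000000i. Multiply by 0.739198: +0.097870-0.000000i. P_8(cos γ) = 0.097870

0.097870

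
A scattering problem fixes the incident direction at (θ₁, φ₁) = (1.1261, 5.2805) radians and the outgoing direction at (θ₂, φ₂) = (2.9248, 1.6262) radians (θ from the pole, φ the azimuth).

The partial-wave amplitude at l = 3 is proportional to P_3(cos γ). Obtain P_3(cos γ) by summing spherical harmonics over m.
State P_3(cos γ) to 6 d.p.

0.372300

Term-by-term m-sum for l=3 (normalisation 4π/7 = 1.795196):
  term(m=-3) = -0.000042-0.001274i   from Y*(Ω₁)=-0.304211-0.040867i, Y(Ω₂)=+0.000687+0.004095i
  term(m=-2) = -0.008582-0.014145i   from Y*(Ω₁)=-0.150846-0.324980i, Y(Ω₂)=+0.045895-0.005106i
  term(m=-1) = +0.004976+0.002801i   from Y*(Ω₁)=-0.011727+0.018373i, Y(Ω₂)=-0.014507-0.261579i
  term(m=+0) = +0.214683+0.000000i   from Y*(Ω₁)=-0.333062-0.000000i, Y(Ω₂)=-0.644574+0.000000i
  term(m=+1) = +0.004976-0.002801i   from Y*(Ω₁)=+0.011727+0.018373i, Y(Ω₂)=+0.014507-0.261579i
  term(m=+2) = -0.008582+0.014145i   from Y*(Ω₁)=-0.150846+0.324980i, Y(Ω₂)=+0.045895+0.005106i
  term(m=+3) = -0.000042+0.001274i   from Y*(Ω₁)=+0.304211-0.040867i, Y(Ω₂)=-0.000687+0.004095i
Total Σ_m = +0.207387+0.000000i. Multiply by 1.795196: +0.372300+0.000000i. P_3(cos γ) = 0.372300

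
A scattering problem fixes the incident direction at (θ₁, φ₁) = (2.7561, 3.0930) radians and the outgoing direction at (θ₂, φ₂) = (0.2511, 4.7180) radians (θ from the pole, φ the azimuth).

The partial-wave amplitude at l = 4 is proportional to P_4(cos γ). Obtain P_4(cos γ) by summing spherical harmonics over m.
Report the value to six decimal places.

Addition theorem: P_4(cos γ) = (4π/9) Σ_m Y*_{lm}(Ω₁) Y_{lm}(Ω₂), m = −4…4:
  [-4]  conj(Y_{4,-4})(Ω₁) = +0.008680-0.001709i ; Y_{4,-4}(Ω₂) = +0.001686-0.000038i ; Δ = +0.000015-0.000003i
  [-3]  conj(Y_{4,-3})(Ω₁) = +0.061006-0.008957i ; Y_{4,-3}(Ω₂) = -0.000313-0.018596i ; Δ = -0.000186-0.001132i
  [-2]  conj(Y_{4,-2})(Ω₁) = +0.235856-0.022994i ; Y_{4,-2}(Ω₂) = -0.114983+0.001290i ; Δ = -0.027090+0.002948i
  [-1]  conj(Y_{4,-1})(Ω₁) = +0.495611-0.024102i ; Y_{4,-1}(Ω₂) = +0.002279+0.406233i ; Δ = +0.010921+0.201279i
  [+0]  conj(Y_{4,0})(Ω₁) = +0.322028-0.000000i ; Y_{4,0}(Ω₂) = +0.599160+0.000000i ; Δ = +0.192946+0.000000i
  [+1]  conj(Y_{4,1})(Ω₁) = -0.495611-0.024102i ; Y_{4,1}(Ω₂) = -0.002279+0.406233i ; Δ = +0.010921-0.201279i
  [+2]  conj(Y_{4,2})(Ω₁) = +0.235856+0.022994i ; Y_{4,2}(Ω₂) = -0.114983-0.001290i ; Δ = -0.027090-0.002948i
  [+3]  conj(Y_{4,3})(Ω₁) = -0.061006-0.008957i ; Y_{4,3}(Ω₂) = +0.000313-0.018596i ; Δ = -0.000186+0.001132i
  [+4]  conj(Y_{4,4})(Ω₁) = +0.008680+0.001709i ; Y_{4,4}(Ω₂) = +0.001686+0.000038i ; Δ = +0.000015+0.000003i
Σ over m = +0.160266-0.000000i; ×(4π/9) → +0.223774-0.000000i. Real part: 0.223774

0.223774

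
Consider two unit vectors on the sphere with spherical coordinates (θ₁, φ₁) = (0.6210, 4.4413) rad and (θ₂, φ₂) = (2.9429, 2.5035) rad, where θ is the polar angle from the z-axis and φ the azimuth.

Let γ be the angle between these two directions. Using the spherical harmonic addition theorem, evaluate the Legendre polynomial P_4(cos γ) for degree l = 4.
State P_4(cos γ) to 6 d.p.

-0.098863

Expand P_4 via completeness: Σ_{m} conj(Y_{4,m}) at Ω₁ times Y_{4,m} at Ω₂ —
  m=-4: +0.023711-0.044837i × -0.000559+0.000373i = +0.000003+0.000034i  (running Σ = +0.000003+0.000034i)
  m=-3: +0.145689+0.137787i × -0.003178+0.008886i = -0.001687+0.000857i  (running Σ = -0.001684+0.000891i)
  m=-2: -0.352163+0.212141i × +0.021675+0.071431i = -0.022787-0.020557i  (running Σ = -0.024471-0.019667i)
  m=-1: -0.097726-0.351621i × +0.274072+0.203247i = +0.044682-0.116232i  (running Σ = +0.020211-0.135899i)
  m=0: -0.161895-0.000000i × +0.687040+0.000000i = -0.111228-0.000000i  (running Σ = -0.091017-0.135899i)
  m=1: +0.097726-0.351621i × -0.274072+0.203247i = +0.044682+0.116232i  (running Σ = -0.046335-0.019667i)
  m=2: -0.352163-0.212141i × +0.021675-0.071431i = -0.022787+0.020557i  (running Σ = -0.069122+0.000891i)
  m=3: -0.145689+0.137787i × +0.003178+0.008886i = -0.001687-0.000857i  (running Σ = -0.070809+0.000034i)
  m=4: +0.023711+0.044837i × -0.000559-0.000373i = +0.000003-0.000034i  (running Σ = -0.070805-0.000000i)
Total Σ_m = -0.070805-0.000000i. Multiply by 1.396263: -0.098863-0.000000i. P_4(cos γ) = -0.098863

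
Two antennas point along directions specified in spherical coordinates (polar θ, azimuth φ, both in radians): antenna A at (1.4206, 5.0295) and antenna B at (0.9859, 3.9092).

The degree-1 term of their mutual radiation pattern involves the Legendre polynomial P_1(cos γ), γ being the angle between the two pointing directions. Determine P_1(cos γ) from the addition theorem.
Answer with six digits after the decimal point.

0.441560

Summing Y*_{l m}(θ₁,φ₁)·Y_{l m}(θ₂,φ₂) over m ∈ [−1, 1]; prefactor 4π/(2·1+1) = 4.188790:
  m=-1: (0.106520, -0.324572) × (-0.207282, 0.200035) = (0.042846, 0.088586)  (running Σ = (0.042846, 0.088586))
  m=0: (0.073111, -0.000000) × (0.269764, 0.000000) = (0.019723, 0.000000)  (running Σ = (0.062569, 0.088586))
  m=1: (-0.106520, -0.324572) × (0.207282, 0.200035) = (0.042846, -0.088586)  (running Σ = (0.105415, 0.000000))
Accumulated sum (0.105415, 0.000000); after 4π/(2l+1) scaling, (0.441560, 0.000000) ⇒ P_1 = 0.441560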